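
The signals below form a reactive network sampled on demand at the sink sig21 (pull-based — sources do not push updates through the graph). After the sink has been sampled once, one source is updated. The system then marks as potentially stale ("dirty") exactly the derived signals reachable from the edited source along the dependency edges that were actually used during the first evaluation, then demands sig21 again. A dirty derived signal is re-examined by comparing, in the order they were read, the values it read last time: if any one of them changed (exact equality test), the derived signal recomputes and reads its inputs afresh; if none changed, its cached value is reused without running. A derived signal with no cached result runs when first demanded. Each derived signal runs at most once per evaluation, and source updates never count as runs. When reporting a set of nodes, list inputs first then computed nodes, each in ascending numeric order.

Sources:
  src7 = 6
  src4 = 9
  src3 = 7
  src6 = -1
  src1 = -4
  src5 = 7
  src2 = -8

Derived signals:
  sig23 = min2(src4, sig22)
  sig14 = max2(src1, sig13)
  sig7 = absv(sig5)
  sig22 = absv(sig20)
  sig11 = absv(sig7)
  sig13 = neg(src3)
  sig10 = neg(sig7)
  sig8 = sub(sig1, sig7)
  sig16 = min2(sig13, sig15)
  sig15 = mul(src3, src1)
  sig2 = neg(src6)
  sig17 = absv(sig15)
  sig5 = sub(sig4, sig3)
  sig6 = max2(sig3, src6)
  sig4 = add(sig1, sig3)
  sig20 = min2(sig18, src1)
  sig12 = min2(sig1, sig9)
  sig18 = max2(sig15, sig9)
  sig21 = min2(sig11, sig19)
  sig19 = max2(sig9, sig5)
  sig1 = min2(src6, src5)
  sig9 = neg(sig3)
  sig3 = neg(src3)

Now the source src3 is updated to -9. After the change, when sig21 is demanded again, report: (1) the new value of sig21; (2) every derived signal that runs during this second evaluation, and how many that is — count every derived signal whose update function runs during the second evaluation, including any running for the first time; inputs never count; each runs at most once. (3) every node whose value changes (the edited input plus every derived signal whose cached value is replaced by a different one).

sig21 now evaluates to -1.
Run set: sig3, sig4, sig5, sig9, sig19, sig21 (6 run).
Changed values: src3, sig3, sig4, sig9, sig19, sig21.
The important point: at sig7 every value read last time is unchanged, so the dirty flag clears without a run.

Initial pass — values computed on the first demand:
  sig1 = min2(-1, 7) = -1
  sig3 = neg(7) = -7
  sig4 = add(-1, -7) = -8
  sig5 = sub(-8, -7) = -1
  sig7 = absv(-1) = 1
  sig9 = neg(-7) = 7
  sig11 = absv(1) = 1
  sig19 = max2(7, -1) = 7
  sig21 = min2(1, 7) = 1

Second demand — change propagation:
  sig3: re-runs because src3 7->-9; new result 9.
  sig4: re-runs because sig3 -7->9; new result 8.
  sig5: re-runs because sig4 -8->8; sig3 -7->9; new result -1 (unchanged).
  sig7: re-examined; everything it read last time is the same (sig5 unchanged) — cache 1 kept, no run.
  sig9: re-runs because sig3 -7->9; new result -9.
  sig11: re-examined; everything it read last time is the same (sig7 unchanged) — cache 1 kept, no run.
  sig19: re-runs because sig9 7->-9; new result -1.
  sig21: re-runs because sig19 7->-1; new result -1.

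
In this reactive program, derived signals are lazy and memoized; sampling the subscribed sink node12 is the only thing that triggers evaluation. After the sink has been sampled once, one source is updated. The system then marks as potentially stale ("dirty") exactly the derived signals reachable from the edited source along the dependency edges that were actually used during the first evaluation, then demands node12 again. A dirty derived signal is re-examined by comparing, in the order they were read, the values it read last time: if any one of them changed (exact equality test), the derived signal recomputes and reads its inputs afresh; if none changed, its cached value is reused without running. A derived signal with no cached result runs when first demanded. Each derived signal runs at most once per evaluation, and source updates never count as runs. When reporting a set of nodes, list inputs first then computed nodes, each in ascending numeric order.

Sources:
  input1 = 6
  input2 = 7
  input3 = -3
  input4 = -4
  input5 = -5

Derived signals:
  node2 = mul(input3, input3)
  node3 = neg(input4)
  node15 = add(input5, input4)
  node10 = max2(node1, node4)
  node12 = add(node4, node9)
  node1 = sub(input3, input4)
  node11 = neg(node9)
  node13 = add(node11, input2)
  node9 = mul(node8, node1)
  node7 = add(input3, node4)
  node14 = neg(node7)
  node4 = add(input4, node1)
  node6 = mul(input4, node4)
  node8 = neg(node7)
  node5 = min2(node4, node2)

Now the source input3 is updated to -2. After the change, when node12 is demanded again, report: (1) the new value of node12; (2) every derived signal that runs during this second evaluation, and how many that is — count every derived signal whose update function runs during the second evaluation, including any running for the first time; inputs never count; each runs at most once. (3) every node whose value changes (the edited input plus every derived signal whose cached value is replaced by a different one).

Demanding node12 again yields 6.
6 derived signals run: node1, node4, node7, node8, node9, node12.
The nodes whose values change: input3, node1, node4, node7, node8, node9, node12.

First demand of the output computes:
  node1 = sub(-3, -4) = 1
  node4 = add(-4, 1) = -3
  node7 = add(-3, -3) = -6
  node8 = neg(-6) = 6
  node9 = mul(6, 1) = 6
  node12 = add(-3, 6) = 3

After the edit, cleaning proceeds:
  node1: a read changed (input3 -3->-2) — executes, giving 2.
  node4: a read changed (node1 1->2) — executes, giving -2.
  node7: a read changed (input3 -3->-2; node4 -3->-2) — executes, giving -4.
  node8: a read changed (node7 -6->-4) — executes, giving 4.
  node9: a read changed (node8 6->4; node1 1->2) — executes, giving 8.
  node12: a read changed (node4 -3->-2; node9 6->8) — executes, giving 6.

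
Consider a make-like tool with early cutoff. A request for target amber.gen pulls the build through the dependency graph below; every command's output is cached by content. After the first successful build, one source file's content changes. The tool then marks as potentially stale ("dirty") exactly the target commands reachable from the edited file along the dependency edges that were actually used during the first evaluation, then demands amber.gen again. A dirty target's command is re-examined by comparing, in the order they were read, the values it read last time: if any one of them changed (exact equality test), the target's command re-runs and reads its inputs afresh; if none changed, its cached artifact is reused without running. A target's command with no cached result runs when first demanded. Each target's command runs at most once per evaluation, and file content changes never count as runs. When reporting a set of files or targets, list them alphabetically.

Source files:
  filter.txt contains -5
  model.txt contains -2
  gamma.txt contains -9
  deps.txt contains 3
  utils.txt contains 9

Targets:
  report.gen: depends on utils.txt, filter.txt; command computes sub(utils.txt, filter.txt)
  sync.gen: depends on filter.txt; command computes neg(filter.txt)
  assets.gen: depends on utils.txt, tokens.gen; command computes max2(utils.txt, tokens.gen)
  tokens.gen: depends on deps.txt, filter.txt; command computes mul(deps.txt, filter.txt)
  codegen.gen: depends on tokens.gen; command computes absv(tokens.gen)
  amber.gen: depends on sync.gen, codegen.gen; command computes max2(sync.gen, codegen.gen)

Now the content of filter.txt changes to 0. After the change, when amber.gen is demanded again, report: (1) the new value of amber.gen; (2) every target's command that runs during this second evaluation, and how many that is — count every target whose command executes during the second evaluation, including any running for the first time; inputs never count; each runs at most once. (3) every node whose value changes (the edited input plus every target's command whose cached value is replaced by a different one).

Demanding amber.gen again yields 0.
4 target commands run: amber.gen, codegen.gen, sync.gen, tokens.gen.
The nodes whose values change: amber.gen, codegen.gen, filter.txt, sync.gen, tokens.gen.

First demand of the output computes:
  sync.gen = neg(-5) = 5
  tokens.gen = mul(3, -5) = -15
  codegen.gen = absv(-15) = 15
  amber.gen = max2(5, 15) = 15

After the edit, cleaning proceeds:
  sync.gen: a read changed (filter.txt -5->0) — executes, giving 0.
  tokens.gen: a read changed (filter.txt -5->0) — executes, giving 0.
  codegen.gen: a read changed (tokens.gen -15->0) — executes, giving 0.
  amber.gen: a read changed (sync.gen 5->0; codegen.gen 15->0) — executes, giving 0.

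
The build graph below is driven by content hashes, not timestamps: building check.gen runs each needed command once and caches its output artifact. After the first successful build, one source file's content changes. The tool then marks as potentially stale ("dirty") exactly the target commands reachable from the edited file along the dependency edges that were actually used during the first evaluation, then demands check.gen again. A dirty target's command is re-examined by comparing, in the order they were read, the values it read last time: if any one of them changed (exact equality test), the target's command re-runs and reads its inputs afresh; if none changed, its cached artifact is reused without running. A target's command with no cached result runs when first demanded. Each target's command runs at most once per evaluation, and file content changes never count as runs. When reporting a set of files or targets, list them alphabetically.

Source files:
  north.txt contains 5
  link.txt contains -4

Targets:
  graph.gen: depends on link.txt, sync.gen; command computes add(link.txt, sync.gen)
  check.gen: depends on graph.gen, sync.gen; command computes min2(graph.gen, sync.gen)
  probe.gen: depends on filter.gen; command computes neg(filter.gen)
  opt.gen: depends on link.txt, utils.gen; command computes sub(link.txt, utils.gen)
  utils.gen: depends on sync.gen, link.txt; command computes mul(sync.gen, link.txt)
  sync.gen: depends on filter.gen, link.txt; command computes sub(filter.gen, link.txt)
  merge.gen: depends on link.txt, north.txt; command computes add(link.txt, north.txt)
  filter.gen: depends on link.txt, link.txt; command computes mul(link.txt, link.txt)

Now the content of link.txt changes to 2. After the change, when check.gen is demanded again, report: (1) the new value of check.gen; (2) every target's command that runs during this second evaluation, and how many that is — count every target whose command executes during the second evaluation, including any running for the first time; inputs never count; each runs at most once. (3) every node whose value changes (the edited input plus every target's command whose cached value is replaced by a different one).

Initial pass — values computed on the first demand:
  filter.gen = mul(-4, -4) = 16
  sync.gen = sub(16, -4) = 20
  graph.gen = add(-4, 20) = 16
  check.gen = min2(16, 20) = 16

Second demand — change propagation:
  filter.gen: re-runs because link.txt -4->2; link.txt -4->2; new result 4.
  sync.gen: re-runs because filter.gen 16->4; link.txt -4->2; new result 2.
  graph.gen: re-runs because link.txt -4->2; sync.gen 20->2; new result 4.
  check.gen: re-runs because graph.gen 16->4; sync.gen 20->2; new result 2.

check.gen now evaluates to 2.
Run set: check.gen, filter.gen, graph.gen, sync.gen (4 run).
Changed values: check.gen, filter.gen, graph.gen, link.txt, sync.gen.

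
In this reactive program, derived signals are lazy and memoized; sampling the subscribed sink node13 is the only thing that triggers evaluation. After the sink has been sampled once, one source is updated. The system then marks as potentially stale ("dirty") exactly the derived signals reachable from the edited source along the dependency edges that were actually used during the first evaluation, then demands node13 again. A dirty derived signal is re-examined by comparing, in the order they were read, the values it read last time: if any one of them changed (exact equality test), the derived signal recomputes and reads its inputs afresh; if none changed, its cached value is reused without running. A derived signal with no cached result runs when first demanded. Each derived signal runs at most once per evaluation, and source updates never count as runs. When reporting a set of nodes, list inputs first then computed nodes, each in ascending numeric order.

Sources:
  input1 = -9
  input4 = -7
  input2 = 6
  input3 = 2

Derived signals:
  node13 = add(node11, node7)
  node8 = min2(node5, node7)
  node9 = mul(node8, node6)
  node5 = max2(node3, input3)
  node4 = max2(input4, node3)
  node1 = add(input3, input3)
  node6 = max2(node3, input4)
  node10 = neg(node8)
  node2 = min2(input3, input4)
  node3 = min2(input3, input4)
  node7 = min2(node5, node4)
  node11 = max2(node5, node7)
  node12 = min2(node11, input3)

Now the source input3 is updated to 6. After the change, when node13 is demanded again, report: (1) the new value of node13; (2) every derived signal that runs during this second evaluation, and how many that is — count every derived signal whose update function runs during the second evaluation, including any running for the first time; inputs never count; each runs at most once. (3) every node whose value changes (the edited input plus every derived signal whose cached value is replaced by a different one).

First demand of the output computes:
  node3 = min2(2, -7) = -7
  node4 = max2(-7, -7) = -7
  node5 = max2(-7, 2) = 2
  node7 = min2(2, -7) = -7
  node11 = max2(2, -7) = 2
  node13 = add(2, -7) = -5

After the edit, cleaning proceeds:
  node3: a read changed (input3 2->6) — executes, giving -7 — identical to its old value.
  node4: dirty, but its reads are unchanged (input4 unchanged, node3 unchanged); cached -7 stands.
  node5: a read changed (input3 2->6) — executes, giving 6.
  node7: a read changed (node5 2->6) — executes, giving -7 — identical to its old value.
  node11: a read changed (node5 2->6) — executes, giving 6.
  node13: a read changed (node11 2->6) — executes, giving -1.

Note where the cutoff bites: node4 is checked, finds nothing changed, and keeps its cache.

Demanding node13 again yields -1.
5 derived signals run: node3, node5, node7, node11, node13.
The nodes whose values change: input3, node5, node11, node13.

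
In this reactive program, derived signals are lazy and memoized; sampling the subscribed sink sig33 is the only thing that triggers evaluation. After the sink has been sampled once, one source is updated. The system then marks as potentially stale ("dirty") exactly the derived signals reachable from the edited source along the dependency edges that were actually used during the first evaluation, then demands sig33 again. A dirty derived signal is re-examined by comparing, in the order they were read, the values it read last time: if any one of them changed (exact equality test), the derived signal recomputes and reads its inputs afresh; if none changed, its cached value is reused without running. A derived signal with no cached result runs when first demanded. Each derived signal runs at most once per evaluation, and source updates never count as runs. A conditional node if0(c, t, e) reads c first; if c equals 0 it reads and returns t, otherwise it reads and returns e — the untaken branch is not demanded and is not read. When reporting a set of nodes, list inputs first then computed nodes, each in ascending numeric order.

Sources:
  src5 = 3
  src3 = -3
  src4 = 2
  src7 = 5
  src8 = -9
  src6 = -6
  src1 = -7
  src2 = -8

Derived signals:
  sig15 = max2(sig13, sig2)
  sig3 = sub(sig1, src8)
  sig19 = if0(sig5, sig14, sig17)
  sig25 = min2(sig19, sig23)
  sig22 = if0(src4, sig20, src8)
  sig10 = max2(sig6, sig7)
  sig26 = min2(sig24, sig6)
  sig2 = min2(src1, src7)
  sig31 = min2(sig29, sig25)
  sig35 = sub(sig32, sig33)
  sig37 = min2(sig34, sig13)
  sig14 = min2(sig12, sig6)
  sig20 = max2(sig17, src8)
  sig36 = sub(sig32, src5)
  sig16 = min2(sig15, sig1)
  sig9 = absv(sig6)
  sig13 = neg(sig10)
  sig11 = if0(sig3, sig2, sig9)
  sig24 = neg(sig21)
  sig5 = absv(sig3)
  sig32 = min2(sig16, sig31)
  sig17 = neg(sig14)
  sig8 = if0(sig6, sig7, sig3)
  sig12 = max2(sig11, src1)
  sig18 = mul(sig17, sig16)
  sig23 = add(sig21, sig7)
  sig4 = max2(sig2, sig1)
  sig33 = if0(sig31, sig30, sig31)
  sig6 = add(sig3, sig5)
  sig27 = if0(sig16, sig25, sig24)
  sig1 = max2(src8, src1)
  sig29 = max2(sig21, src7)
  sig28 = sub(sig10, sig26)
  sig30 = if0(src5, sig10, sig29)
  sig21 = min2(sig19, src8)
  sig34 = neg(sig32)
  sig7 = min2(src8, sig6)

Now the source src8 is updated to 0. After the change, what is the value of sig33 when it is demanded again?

First demand of the output computes:
  sig1 = max2(-9, -7) = -7
  sig3 = sub(-7, -9) = 2
  sig5 = absv(2) = 2
  sig6 = add(2, 2) = 4
  sig7 = min2(-9, 4) = -9
  sig9 = absv(4) = 4
  sig11 = if0(sig3=2 -> else branch sig9) = 4
  sig12 = max2(4, -7) = 4
  sig14 = min2(4, 4) = 4
  sig17 = neg(4) = -4
  sig19 = if0(sig5=2 -> else branch sig17) = -4
  sig21 = min2(-4, -9) = -9
  sig23 = add(-9, -9) = -18
  sig25 = min2(-4, -18) = -18
  sig29 = max2(-9, 5) = 5
  sig31 = min2(5, -18) = -18
  sig33 = if0(sig31=-18 -> else branch sig31) = -18

After the edit, cleaning proceeds:
  sig1: a read changed (src8 -9->0) — executes, giving 0.
  sig2: had never run; runs now, result -7.
  sig3: a read changed (sig1 -7->0; src8 -9->0) — executes, giving 0.
  sig5: a read changed (sig3 2->0) — executes, giving 0.
  sig6: a read changed (sig3 2->0; sig5 2->0) — executes, giving 0.
  sig7: a read changed (src8 -9->0; sig6 4->0) — executes, giving 0.
  sig9: stays stale; no demand reaches it after the flip.
  sig11: a read changed (sig3 2->0) — executes, giving -7.
  sig12: a read changed (sig11 4->-7) — executes, giving -7.
  sig14: a read changed (sig12 4->-7; sig6 4->0) — executes, giving -7.
  sig17: stays stale; no demand reaches it after the flip.
  sig19: a read changed (sig5 2->0) — executes, giving -7.
  sig21: a read changed (sig19 -4->-7; src8 -9->0) — executes, giving -7.
  sig23: a read changed (sig21 -9->-7; sig7 -9->0) — executes, giving -7.
  sig25: a read changed (sig19 -4->-7; sig23 -18->-7) — executes, giving -7.
  sig29: a read changed (sig21 -9->-7) — executes, giving 5 — identical to its old value.
  sig31: a read changed (sig25 -18->-7) — executes, giving -7.
  sig33: a read changed (sig31 -18->-7; sig31 -18->-7) — executes, giving -7.

Note the branch switch — demand abandons sig9, sig17, which are never re-examined.

Demanding sig33 again yields -7.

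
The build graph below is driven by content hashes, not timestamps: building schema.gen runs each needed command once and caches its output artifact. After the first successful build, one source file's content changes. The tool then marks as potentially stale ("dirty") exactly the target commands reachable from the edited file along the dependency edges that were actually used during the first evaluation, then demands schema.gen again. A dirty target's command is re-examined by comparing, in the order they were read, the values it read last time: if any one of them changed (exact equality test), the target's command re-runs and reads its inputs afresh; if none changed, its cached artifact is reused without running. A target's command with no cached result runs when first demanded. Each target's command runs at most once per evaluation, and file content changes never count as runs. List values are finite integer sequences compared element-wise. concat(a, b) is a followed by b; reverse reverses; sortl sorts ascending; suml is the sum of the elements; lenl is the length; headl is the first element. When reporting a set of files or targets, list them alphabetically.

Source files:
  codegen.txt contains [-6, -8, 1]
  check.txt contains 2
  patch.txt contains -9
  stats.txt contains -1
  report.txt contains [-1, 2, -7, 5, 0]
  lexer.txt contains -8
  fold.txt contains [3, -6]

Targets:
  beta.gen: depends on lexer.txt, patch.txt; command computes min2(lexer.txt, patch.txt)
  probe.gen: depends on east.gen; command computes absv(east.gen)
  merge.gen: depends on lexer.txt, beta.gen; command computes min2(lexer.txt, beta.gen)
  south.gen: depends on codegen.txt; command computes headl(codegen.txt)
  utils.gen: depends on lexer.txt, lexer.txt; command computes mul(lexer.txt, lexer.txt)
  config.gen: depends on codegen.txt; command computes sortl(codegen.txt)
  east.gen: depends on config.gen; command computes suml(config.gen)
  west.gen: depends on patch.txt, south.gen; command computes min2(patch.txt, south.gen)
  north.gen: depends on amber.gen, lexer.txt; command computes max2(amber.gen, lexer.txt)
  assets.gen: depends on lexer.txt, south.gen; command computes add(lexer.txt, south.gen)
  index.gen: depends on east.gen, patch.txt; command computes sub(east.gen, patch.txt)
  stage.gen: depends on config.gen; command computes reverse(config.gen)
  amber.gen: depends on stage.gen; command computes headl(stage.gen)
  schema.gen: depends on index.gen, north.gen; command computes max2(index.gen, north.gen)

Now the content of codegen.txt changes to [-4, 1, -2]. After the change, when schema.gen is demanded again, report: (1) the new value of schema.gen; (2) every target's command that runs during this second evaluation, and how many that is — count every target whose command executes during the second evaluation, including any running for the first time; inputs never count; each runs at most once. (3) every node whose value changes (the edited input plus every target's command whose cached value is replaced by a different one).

schema.gen now evaluates to 4.
Run set: amber.gen, config.gen, east.gen, index.gen, schema.gen, stage.gen (6 run).
Changed values: codegen.txt, config.gen, east.gen, index.gen, schema.gen, stage.gen.
The important point: at north.gen every value read last time is unchanged, so the dirty flag clears without a run.

Initial pass — values computed on the first demand:
  config.gen = sortl([-6, -8, 1]) = [-8, -6, 1]
  east.gen = suml([-8, -6, 1]) = -13
  index.gen = sub(-13, -9) = -4
  stage.gen = reverse([-8, -6, 1]) = [1, -6, -8]
  amber.gen = headl([1, -6, -8]) = 1
  north.gen = max2(1, -8) = 1
  schema.gen = max2(-4, 1) = 1

Second demand — change propagation:
  config.gen: re-runs because codegen.txt [-6, -8, 1]->[-4, 1, -2]; new result [-4, -2, 1].
  east.gen: re-runs because config.gen [-8, -6, 1]->[-4, -2, 1]; new result -5.
  index.gen: re-runs because east.gen -13->-5; new result 4.
  stage.gen: re-runs because config.gen [-8, -6, 1]->[-4, -2, 1]; new result [1, -2, -4].
  amber.gen: re-runs because stage.gen [1, -6, -8]->[1, -2, -4]; new result 1 (unchanged).
  north.gen: re-examined; everything it read last time is the same (amber.gen unchanged, lexer.txt unchanged) — cache 1 kept, no run.
  schema.gen: re-runs because index.gen -4->4; new result 4.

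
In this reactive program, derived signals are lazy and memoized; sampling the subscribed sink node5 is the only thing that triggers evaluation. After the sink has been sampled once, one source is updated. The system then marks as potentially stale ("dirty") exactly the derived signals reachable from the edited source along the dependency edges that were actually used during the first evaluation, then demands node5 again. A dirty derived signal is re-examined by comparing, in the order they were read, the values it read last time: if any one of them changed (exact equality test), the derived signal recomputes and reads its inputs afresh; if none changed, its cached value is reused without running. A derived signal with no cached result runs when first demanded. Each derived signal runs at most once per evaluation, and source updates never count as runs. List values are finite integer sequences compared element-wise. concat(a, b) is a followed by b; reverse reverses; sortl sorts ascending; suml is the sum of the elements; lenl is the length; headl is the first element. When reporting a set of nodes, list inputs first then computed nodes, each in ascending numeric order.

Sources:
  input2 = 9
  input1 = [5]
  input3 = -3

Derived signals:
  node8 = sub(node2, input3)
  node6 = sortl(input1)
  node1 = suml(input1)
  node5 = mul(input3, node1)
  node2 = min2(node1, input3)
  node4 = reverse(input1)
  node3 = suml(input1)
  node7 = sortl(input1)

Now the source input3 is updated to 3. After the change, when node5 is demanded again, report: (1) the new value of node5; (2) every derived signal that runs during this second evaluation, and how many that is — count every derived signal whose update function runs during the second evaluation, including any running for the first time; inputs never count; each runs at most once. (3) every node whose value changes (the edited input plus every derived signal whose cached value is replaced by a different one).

First demand of the output computes:
  node1 = suml([5]) = 5
  node5 = mul(-3, 5) = -15

After the edit, cleaning proceeds:
  node5: a read changed (input3 -3->3) — executes, giving 15.

Demanding node5 again yields 15.
1 derived signals run: node5.
The nodes whose values change: input3, node5.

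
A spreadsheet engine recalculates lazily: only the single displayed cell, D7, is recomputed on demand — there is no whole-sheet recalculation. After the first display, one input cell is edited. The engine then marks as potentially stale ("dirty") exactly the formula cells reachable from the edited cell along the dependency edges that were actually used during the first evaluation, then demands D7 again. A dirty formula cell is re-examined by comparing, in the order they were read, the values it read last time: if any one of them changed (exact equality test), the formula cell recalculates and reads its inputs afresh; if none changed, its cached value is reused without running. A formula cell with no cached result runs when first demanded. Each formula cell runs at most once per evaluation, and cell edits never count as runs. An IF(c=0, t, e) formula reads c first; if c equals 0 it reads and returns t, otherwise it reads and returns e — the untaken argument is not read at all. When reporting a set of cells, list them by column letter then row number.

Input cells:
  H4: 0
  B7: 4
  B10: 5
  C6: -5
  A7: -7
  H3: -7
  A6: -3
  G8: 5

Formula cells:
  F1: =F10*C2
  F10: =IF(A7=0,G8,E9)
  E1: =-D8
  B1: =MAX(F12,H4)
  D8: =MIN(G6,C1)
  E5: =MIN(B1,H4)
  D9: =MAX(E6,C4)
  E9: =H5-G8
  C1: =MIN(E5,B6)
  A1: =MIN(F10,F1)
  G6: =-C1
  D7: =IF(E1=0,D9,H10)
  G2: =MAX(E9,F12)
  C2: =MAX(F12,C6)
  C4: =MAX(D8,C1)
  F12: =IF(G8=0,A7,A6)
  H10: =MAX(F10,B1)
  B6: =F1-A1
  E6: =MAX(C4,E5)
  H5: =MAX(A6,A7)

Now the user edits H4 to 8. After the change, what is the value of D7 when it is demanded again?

New value of D7: 8.
Key observation: a condition flipped, so demand moved to the other branch — C4, D9, E6 are never re-examined.

First evaluation (everything demanded from the output):
  F12 = IF(G8=0: G8=5 -> else branch A6) = -3
  B1 = MAX(-3, 0) = 0
  C2 = MAX(-3, -5) = -3
  E5 = MIN(0, 0) = 0
  H5 = MAX(-3, -7) = -3
  E9 = -3 - 5 = -8
  F10 = IF(A7=0: A7=-7 -> else branch E9) = -8
  F1 = -8 * -3 = 24
  A1 = MIN(-8, 24) = -8
  B6 = 24 - -8 = 32
  C1 = MIN(0, 32) = 0
  G6 = -(0) = 0
  D8 = MIN(0, 0) = 0
  C4 = MAX(0, 0) = 0
  E1 = -(0) = 0
  E6 = MAX(0, 0) = 0
  D9 = MAX(0, 0) = 0
  D7 = IF(E1=0: E1=0 -> then branch D9) = 0

Propagation after the edit:
  B1: runs — H4 0->8; result 8.
  E5: runs — B1 0->8; H4 0->8; result 8.
  C1: runs — E5 0->8; result 8.
  G6: runs — C1 0->8; result -8.
  D8: runs — G6 0->-8; C1 0->8; result -8.
  C4: marked dirty but never re-examined — demand shifted away from it.
  E1: runs — D8 0->-8; result 8.
  E6: marked dirty but never re-examined — demand shifted away from it.
  D9: marked dirty but never re-examined — demand shifted away from it.
  H10: demanded for the first time — runs, produces 8.
  D7: runs — E1 0->8; result 8.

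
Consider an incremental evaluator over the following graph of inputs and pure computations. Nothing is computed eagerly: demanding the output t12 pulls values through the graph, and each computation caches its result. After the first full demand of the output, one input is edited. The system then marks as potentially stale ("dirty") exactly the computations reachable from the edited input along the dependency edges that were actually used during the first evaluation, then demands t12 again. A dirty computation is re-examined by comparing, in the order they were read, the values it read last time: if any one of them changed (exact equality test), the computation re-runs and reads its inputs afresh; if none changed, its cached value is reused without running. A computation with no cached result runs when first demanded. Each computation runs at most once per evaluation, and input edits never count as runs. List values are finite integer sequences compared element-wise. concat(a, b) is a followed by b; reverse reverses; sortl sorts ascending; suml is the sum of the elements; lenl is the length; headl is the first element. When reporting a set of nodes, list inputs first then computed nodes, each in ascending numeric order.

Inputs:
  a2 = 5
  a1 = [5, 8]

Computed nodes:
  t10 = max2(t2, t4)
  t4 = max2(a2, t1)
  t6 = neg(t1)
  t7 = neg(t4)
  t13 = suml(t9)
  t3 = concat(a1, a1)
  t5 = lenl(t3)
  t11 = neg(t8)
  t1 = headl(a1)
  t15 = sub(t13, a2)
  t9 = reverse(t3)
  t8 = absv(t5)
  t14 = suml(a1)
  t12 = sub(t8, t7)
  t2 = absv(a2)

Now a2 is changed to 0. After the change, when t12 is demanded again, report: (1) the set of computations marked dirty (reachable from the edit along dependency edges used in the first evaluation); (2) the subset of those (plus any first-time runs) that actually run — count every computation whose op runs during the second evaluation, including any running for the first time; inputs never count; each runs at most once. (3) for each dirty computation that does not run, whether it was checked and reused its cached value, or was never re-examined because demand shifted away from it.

Dirty set: t4, t7, t12.
Run set: t4 (1 run).
Re-examined without running (cache reused): t7, t12.
The important point: t4 recomputes to an identical value, and the output ends up unchanged.

Initial pass — values computed on the first demand:
  t1 = headl([5, 8]) = 5
  t3 = concat([5, 8], [5, 8]) = [5, 8, 5, 8]
  t4 = max2(5, 5) = 5
  t5 = lenl([5, 8, 5, 8]) = 4
  t7 = neg(5) = -5
  t8 = absv(4) = 4
  t12 = sub(4, -5) = 9

Second demand — change propagation:
  t4: re-runs because a2 5->0; new result 5 (unchanged).
  t7: re-examined; everything it read last time is the same (t4 unchanged) — cache -5 kept, no run.
  t12: re-examined; everything it read last time is the same (t8 unchanged, t7 unchanged) — cache 9 kept, no run.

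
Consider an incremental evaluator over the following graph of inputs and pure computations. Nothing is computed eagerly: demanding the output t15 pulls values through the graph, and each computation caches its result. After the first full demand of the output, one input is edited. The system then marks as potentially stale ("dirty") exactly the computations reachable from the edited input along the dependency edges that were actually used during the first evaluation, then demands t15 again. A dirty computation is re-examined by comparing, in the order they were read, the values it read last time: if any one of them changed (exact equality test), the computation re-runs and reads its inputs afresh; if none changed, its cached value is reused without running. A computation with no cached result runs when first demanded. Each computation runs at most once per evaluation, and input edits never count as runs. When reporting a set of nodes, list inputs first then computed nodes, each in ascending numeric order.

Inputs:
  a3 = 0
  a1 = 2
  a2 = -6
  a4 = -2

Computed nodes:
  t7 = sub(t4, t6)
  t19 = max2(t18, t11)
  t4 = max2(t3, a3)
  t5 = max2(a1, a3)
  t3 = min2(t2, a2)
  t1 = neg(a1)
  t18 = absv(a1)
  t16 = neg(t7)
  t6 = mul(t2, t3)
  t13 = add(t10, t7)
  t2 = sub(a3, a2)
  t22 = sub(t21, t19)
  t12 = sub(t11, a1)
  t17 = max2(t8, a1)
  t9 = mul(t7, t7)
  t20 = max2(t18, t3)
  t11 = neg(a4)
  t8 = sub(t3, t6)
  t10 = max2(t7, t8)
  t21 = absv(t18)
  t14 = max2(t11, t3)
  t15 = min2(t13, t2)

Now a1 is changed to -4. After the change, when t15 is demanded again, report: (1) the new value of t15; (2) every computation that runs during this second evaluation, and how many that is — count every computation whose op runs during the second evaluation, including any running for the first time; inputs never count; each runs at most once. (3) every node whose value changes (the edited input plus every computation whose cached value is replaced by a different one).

t15 now evaluates to 6.
Run set: none (0 run).
Changed values: a1.
The important point: nothing the output needs ever reads a1, so the edit is invisible to it.

Initial pass — values computed on the first demand:
  t2 = sub(0, -6) = 6
  t3 = min2(6, -6) = -6
  t4 = max2(-6, 0) = 0
  t6 = mul(6, -6) = -36
  t7 = sub(0, -36) = 36
  t8 = sub(-6, -36) = 30
  t10 = max2(36, 30) = 36
  t13 = add(36, 36) = 72
  t15 = min2(72, 6) = 6

Second demand — change propagation:
  no demanded computation ever read a1, so the edit dirties nothing and nothing runs.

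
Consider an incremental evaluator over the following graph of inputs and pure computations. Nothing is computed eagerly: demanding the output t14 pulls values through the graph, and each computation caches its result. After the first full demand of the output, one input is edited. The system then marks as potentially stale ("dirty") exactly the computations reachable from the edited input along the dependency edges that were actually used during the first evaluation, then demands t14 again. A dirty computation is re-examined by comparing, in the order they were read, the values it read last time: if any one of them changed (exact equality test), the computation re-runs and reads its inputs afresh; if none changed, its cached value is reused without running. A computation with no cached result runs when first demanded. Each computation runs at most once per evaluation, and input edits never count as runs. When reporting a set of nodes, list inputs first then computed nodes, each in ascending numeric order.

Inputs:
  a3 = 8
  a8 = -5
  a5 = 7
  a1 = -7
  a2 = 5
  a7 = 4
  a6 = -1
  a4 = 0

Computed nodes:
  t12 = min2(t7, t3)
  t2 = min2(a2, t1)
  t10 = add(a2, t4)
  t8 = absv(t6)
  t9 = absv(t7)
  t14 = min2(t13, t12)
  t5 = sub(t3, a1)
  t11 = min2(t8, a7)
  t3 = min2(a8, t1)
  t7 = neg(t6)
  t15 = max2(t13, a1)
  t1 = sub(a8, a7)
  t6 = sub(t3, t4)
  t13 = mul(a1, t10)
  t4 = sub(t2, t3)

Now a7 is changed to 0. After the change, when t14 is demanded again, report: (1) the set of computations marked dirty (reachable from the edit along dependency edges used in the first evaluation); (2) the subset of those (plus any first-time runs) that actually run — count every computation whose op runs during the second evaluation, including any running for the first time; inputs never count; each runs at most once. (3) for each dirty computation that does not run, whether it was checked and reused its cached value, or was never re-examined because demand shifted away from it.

Initial pass — values computed on the first demand:
  t1 = sub(-5, 4) = -9
  t2 = min2(5, -9) = -9
  t3 = min2(-5, -9) = -9
  t4 = sub(-9, -9) = 0
  t6 = sub(-9, 0) = -9
  t7 = neg(-9) = 9
  t10 = add(5, 0) = 5
  t12 = min2(9, -9) = -9
  t13 = mul(-7, 5) = -35
  t14 = min2(-35, -9) = -35

Second demand — change propagation:
  t1: re-runs because a7 4->0; new result -5.
  t2: re-runs because t1 -9->-5; new result -5.
  t3: re-runs because t1 -9->-5; new result -5.
  t4: re-runs because t2 -9->-5; t3 -9->-5; new result 0 (unchanged).
  t6: re-runs because t3 -9->-5; new result -5.
  t7: re-runs because t6 -9->-5; new result 5.
  t10: re-examined; everything it read last time is the same (a2 unchanged, t4 unchanged) — cache 5 kept, no run.
  t12: re-runs because t7 9->5; t3 -9->-5; new result -5.
  t13: re-examined; everything it read last time is the same (a1 unchanged, t10 unchanged) — cache -35 kept, no run.
  t14: re-runs because t12 -9->-5; new result -35 (unchanged).

The important point: at t10 every value read last time is unchanged, so the dirty flag clears without a run.

Dirty set: t1, t2, t3, t4, t6, t7, t10, t12, t13, t14.
Run set: t1, t2, t3, t4, t6, t7, t12, t14 (8 run).
Re-examined without running (cache reused): t10, t13.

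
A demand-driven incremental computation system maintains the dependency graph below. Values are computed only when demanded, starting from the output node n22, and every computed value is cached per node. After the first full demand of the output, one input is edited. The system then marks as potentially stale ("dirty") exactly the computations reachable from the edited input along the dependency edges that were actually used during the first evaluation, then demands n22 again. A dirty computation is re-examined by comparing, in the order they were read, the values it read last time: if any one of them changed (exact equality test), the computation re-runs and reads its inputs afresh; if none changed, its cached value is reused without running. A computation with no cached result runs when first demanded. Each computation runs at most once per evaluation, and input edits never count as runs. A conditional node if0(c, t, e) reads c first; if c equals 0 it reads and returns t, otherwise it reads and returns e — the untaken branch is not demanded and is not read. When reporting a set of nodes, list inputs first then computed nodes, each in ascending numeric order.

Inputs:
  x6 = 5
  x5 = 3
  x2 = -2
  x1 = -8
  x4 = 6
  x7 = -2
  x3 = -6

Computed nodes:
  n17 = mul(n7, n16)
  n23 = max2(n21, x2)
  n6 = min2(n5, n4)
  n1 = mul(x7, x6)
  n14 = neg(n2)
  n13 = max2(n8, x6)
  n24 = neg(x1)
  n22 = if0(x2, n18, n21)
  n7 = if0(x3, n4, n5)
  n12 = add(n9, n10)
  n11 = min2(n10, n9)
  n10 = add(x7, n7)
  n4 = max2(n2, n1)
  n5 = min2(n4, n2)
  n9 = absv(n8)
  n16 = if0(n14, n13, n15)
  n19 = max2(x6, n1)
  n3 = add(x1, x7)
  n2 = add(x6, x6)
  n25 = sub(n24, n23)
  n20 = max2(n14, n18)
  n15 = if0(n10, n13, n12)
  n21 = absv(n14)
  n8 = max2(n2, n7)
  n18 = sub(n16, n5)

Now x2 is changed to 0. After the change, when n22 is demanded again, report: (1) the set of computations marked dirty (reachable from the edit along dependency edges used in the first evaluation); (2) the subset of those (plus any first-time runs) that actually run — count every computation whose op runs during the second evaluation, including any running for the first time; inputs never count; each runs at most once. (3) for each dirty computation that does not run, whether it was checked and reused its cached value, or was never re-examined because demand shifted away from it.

Marked dirty: n22.
Computations that run: n1, n4, n5, n7, n8, n9, n10, n12, n15, n16, n18, n22 — 12 in total.
Every dirty computation ran.
Key observation: a condition flipped, so demand reaches new nodes — n1, n4, n5, n7, n8, n9, n10, n12, n15, n16, n18 run for the first time.

First evaluation (everything demanded from the output):
  n2 = add(5, 5) = 10
  n14 = neg(10) = -10
  n21 = absv(-10) = 10
  n22 = if0(x2=-2 -> else branch n21) = 10

Propagation after the edit:
  n1: demanded for the first time — runs, produces -10.
  n4: demanded for the first time — runs, produces 10.
  n5: demanded for the first time — runs, produces 10.
  n7: demanded for the first time — runs, produces 10.
  n8: demanded for the first time — runs, produces 10.
  n9: demanded for the first time — runs, produces 10.
  n10: demanded for the first time — runs, produces 8.
  n12: demanded for the first time — runs, produces 18.
  n15: demanded for the first time — runs, produces 18.
  n16: demanded for the first time — runs, produces 18.
  n18: demanded for the first time — runs, produces 8.
  n22: runs — x2 -2->0; result 8.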